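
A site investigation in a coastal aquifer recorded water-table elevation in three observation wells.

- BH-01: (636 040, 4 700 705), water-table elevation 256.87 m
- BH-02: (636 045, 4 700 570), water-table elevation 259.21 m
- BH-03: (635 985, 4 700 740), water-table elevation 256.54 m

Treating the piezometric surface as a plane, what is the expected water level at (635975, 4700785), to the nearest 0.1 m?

Taking BH-01 as reference: BH-02−BH-01 = (5, -135, +2.34); BH-03−BH-01 = (-55, 35, -0.33).
Solve a·Δx + b·Δy = Δh: det = 5·35 − (-55)·(-135) = -7250.
∂h/∂x = [(+2.34)·35 − (-0.33)·(-135)] / -7250 = -0.005152
∂h/∂y = [5·(-0.33) − (-55)·(+2.34)] / -7250 = -0.01752
h(635975, 4700785) = 256.87 + (-0.005152)·(-65) + (-0.01752)·(80) = 256.87 +0.335 -1.402 = 255.803 m.

255.8 m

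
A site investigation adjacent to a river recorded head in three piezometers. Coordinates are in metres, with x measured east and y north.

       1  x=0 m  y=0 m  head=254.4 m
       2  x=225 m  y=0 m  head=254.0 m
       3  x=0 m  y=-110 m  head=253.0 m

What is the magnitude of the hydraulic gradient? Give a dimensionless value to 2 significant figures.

0.013

∂h/∂x = (254.0 − 254.4) / (225 − 0) = -0.001778
∂h/∂y = (253.0 − 254.4) / (-110 − 0) = +0.01273
|∇h| = √(-0.001778² + 0.01273²) = 0.01285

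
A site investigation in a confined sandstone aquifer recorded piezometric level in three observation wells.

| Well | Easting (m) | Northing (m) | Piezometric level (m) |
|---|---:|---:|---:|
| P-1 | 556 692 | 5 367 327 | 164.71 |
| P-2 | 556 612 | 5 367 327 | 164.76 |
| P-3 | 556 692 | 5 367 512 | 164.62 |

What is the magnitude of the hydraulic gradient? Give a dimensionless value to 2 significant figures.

0.00079

∂h/∂x = (164.76 − 164.71) / (556612 − 556692) = -0.0006250
∂h/∂y = (164.62 − 164.71) / (5367512 − 5367327) = -0.0004865
|∇h| = √(-0.0006250² + -0.0004865²) = 0.000792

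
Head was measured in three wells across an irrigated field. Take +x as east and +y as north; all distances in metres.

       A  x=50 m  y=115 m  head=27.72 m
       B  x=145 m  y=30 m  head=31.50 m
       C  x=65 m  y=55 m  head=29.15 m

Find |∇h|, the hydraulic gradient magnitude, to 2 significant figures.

Taking A as reference: B−A = (95, -85, +3.78); C−A = (15, -60, +1.43).
Solve a·Δx + b·Δy = Δh: det = 95·(-60) − 15·(-85) = -4425.
∂h/∂x = [(+3.78)·(-60) − (+1.43)·(-85)] / -4425 = +0.02379
∂h/∂y = [95·(+1.43) − 15·(+3.78)] / -4425 = -0.01789
|∇h| = √(0.02379² + -0.01789²) = 0.02977

0.030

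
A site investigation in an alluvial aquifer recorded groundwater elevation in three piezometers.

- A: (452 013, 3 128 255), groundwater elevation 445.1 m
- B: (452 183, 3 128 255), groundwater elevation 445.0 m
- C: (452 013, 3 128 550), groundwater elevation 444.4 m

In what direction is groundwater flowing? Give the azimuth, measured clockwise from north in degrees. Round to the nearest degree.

014°

∂h/∂x = (445.0 − 445.1) / (452183 − 452013) = -0.0005882
∂h/∂y = (444.4 − 445.1) / (3128550 − 3128255) = -0.002373
Flow direction (−∇h) has components (+0.0005882 E, +0.002373 N).
Azimuth = atan2(E, N) = atan2(+0.0005882, +0.002373) = 13.9° ≈ 014°.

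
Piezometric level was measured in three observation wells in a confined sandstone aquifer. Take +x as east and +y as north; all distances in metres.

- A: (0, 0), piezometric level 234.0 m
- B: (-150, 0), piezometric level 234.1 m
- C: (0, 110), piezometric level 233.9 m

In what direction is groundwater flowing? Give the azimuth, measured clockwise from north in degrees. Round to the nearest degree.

∂h/∂x = (234.1 − 234.0) / (-150 − 0) = -0.0006667
∂h/∂y = (233.9 − 234.0) / (110 − 0) = -0.0009091
Flow direction (−∇h) has components (+0.0006667 E, +0.0009091 N).
Azimuth = atan2(E, N) = atan2(+0.0006667, +0.0009091) = 36.3° ≈ 036°.

036°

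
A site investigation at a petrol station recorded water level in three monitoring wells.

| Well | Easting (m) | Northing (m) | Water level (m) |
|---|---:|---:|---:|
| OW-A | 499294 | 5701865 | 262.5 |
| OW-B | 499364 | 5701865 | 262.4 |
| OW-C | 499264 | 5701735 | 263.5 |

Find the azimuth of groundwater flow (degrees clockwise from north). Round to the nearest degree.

Differences from OW-A: to OW-B (Δx, Δy, Δh) = (70, 0, -0.1); to OW-C = (-30, -130, +1.0).
Solve a·Δx + b·Δy = Δh: det = 70·(-130) − (-30)·0 = -9100.
∂h/∂x = [(-0.1)·(-130) − (+1.0)·0] / -9100 = -0.001429
∂h/∂y = [70·(+1.0) − (-30)·(-0.1)] / -9100 = -0.007363
Flow direction (−∇h) has components (+0.001429 E, +0.007363 N).
Azimuth = atan2(E, N) = atan2(+0.001429, +0.007363) = 11.0° ≈ 011°.

011°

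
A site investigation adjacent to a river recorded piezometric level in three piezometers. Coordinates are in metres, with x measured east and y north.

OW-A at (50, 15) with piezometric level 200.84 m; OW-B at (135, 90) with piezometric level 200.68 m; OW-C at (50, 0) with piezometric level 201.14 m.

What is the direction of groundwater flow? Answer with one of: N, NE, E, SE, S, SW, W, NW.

NW

Taking OW-A as reference: OW-B−OW-A = (85, 75, -0.16); OW-C−OW-A = (0, -15, +0.30).
Determinant of the coordinate differences = 85·(-15) − 0·75 = -1275.
∂h/∂x = [(-0.16)·(-15) − (+0.30)·75] / -1275 = +0.01576
∂h/∂y = [85·(+0.30) − 0·(-0.16)] / -1275 = -0.02000
Flow = −∇h = (-0.01576 east, +0.02000 north), which points northwest.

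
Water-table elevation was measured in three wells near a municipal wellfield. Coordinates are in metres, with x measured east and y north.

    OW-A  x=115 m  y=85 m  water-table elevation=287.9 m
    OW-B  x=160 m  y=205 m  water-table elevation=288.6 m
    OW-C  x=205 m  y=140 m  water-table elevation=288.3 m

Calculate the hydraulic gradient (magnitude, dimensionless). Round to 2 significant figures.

Differences from OW-A: to OW-B (Δx, Δy, Δh) = (45, 120, +0.7); to OW-C = (90, 55, +0.4).
Solve a·Δx + b·Δy = Δh: det = 45·55 − 90·120 = -8325.
∂h/∂x = [(+0.7)·55 − (+0.4)·120] / -8325 = +0.001141
∂h/∂y = [45·(+0.4) − 90·(+0.7)] / -8325 = +0.005405
|∇h| = √(0.001141² + 0.005405²) = 0.005524

0.0055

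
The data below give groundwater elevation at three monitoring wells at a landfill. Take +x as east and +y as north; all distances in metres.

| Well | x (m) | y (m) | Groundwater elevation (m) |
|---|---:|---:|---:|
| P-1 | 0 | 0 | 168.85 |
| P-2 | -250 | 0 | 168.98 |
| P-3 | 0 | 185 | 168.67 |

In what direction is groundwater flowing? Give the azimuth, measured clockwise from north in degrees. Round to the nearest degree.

028°

∂h/∂x = (168.98 − 168.85) / (-250 − 0) = -0.0005200
∂h/∂y = (168.67 − 168.85) / (185 − 0) = -0.0009730
Flow direction (−∇h) has components (+0.0005200 E, +0.0009730 N).
Azimuth = atan2(E, N) = atan2(+0.0005200, +0.0009730) = 28.1° ≈ 028°.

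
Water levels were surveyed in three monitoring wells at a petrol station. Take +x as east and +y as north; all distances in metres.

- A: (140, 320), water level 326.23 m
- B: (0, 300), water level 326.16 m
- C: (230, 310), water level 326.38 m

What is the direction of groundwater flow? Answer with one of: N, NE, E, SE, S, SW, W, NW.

N

Differences from A: to B (Δx, Δy, Δh) = (-140, -20, -0.07); to C = (90, -10, +0.15).
Solve a·Δx + b·Δy = Δh: det = (-140)·(-10) − 90·(-20) = 3200.
∂h/∂x = [(-0.07)·(-10) − (+0.15)·(-20)] / 3200 = +0.001156
∂h/∂y = [(-140)·(+0.15) − 90·(-0.07)] / 3200 = -0.004594
Flow = −∇h = (-0.001156 east, +0.004594 north), which points north.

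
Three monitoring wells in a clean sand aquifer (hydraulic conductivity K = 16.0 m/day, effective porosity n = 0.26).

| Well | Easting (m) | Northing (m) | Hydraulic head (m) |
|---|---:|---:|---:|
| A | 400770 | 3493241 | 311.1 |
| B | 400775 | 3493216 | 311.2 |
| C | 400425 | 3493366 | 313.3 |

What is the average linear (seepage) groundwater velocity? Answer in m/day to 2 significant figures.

Taking A as reference: B−A = (5, -25, +0.1); C−A = (-345, 125, +2.2).
Determinant of the coordinate differences = 5·125 − (-345)·(-25) = -8000.
∂h/∂x = [(+0.1)·125 − (+2.2)·(-25)] / -8000 = -0.008437
∂h/∂y = [5·(+2.2) − (-345)·(+0.1)] / -8000 = -0.005687
|∇h| = √(-0.008437² + -0.005687²) = 0.01017
Seepage velocity v = K·i/n = 16.0 × 0.01017 / 0.26 = 0.6258 m/day.

0.63 m/day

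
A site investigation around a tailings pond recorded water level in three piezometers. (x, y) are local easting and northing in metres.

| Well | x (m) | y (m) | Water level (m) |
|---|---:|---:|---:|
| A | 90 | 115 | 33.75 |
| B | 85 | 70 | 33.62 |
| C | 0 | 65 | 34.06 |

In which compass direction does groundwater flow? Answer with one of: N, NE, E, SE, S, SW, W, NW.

Differences from A: to B (Δx, Δy, Δh) = (-5, -45, -0.13); to C = (-90, -50, +0.31).
Determinant of the coordinate differences = (-5)·(-50) − (-90)·(-45) = -3800.
∂h/∂x = [(-0.13)·(-50) − (+0.31)·(-45)] / -3800 = -0.005382
∂h/∂y = [(-5)·(+0.31) − (-90)·(-0.13)] / -3800 = +0.003487
Flow = −∇h = (+0.005382 east, -0.003487 north), which points southeast.

SE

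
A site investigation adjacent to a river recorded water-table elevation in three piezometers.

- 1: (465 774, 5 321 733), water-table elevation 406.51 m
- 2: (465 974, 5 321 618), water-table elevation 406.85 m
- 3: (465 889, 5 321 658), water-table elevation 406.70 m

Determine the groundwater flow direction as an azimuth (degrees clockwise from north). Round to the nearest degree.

253°

Taking 1 as reference: 2−1 = (200, -115, +0.34); 3−1 = (115, -75, +0.19).
Solve a·Δx + b·Δy = Δh: det = 200·(-75) − 115·(-115) = -1775.
∂h/∂x = [(+0.34)·(-75) − (+0.19)·(-115)] / -1775 = +0.002056
∂h/∂y = [200·(+0.19) − 115·(+0.34)] / -1775 = +0.0006197
Flow direction (−∇h) has components (-0.002056 E, -0.0006197 N).
Azimuth = atan2(E, N) = atan2(-0.002056, -0.0006197) = 253.2° ≈ 253°.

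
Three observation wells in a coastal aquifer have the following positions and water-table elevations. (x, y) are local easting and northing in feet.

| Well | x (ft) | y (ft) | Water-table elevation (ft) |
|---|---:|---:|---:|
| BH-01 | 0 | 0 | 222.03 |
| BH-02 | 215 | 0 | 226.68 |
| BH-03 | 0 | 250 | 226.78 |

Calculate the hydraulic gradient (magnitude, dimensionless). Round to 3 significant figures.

∂h/∂x = (226.68 − 222.03) / (215 − 0) = +0.02163
∂h/∂y = (226.78 − 222.03) / (250 − 0) = +0.01900
|∇h| = √(0.02163² + 0.01900²) = 0.02879

0.0288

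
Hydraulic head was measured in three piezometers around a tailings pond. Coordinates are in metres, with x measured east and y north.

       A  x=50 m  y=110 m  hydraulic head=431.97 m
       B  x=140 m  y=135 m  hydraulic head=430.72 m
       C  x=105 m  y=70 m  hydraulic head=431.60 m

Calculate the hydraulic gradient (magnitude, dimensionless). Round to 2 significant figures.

Differences from A: to B (Δx, Δy, Δh) = (90, 25, -1.25); to C = (55, -40, -0.37).
Solve a·Δx + b·Δy = Δh: det = 90·(-40) − 55·25 = -4975.
∂h/∂x = [(-1.25)·(-40) − (-0.37)·25] / -4975 = -0.01191
∂h/∂y = [90·(-0.37) − 55·(-1.25)] / -4975 = -0.007126
|∇h| = √(-0.01191² + -0.007126²) = 0.01388

0.014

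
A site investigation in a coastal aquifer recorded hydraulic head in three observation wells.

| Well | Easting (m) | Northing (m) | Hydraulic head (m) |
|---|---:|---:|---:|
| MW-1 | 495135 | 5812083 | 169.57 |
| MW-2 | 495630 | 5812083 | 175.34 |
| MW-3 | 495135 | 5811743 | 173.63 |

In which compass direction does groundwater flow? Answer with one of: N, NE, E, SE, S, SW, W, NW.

∂h/∂x = (175.34 − 169.57) / (495630 − 495135) = +0.01166
∂h/∂y = (173.63 − 169.57) / (5811743 − 5812083) = -0.01194
Flow = −∇h = (-0.01166 east, +0.01194 north), which points northwest.

NW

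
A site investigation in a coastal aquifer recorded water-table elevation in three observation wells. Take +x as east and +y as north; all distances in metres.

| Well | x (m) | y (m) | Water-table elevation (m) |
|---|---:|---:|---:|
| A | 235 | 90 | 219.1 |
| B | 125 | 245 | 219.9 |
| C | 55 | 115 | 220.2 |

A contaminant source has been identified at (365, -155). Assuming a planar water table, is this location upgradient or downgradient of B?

downgradient

Differences from A: to B (Δx, Δy, Δh) = (-110, 155, +0.8); to C = (-180, 25, +1.1).
Solve a·Δx + b·Δy = Δh: det = (-110)·25 − (-180)·155 = 25150.
∂h/∂x = [(+0.8)·25 − (+1.1)·155] / 25150 = -0.005984
∂h/∂y = [(-110)·(+1.1) − (-180)·(+0.8)] / 25150 = +0.0009145
Head at (365, -155) = 219.1 + (-0.005984)·(130) + (+0.0009145)·(-245) = 218.10 m.
That is lower than the 219.9 m at B, so the point is downgradient.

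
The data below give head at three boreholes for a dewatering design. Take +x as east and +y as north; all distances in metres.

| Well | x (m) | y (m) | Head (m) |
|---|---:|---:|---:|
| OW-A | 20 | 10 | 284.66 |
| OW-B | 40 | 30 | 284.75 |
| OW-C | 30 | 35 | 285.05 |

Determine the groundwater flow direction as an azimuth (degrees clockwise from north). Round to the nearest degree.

141°

Differences from OW-A: to OW-B (Δx, Δy, Δh) = (20, 20, +0.09); to OW-C = (10, 25, +0.39).
Determinant of the coordinate differences = 20·25 − 10·20 = 300.
∂h/∂x = [(+0.09)·25 − (+0.39)·20] / 300 = -0.01850
∂h/∂y = [20·(+0.39) − 10·(+0.09)] / 300 = +0.02300
Flow direction (−∇h) has components (+0.01850 E, -0.02300 N).
Azimuth = atan2(E, N) = atan2(+0.01850, -0.02300) = 141.2° ≈ 141°.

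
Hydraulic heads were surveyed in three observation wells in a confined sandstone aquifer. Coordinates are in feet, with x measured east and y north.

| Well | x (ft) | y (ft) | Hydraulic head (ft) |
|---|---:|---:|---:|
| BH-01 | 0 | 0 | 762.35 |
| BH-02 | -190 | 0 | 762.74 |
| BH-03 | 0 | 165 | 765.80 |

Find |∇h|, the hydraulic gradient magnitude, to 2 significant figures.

∂h/∂x = (762.74 − 762.35) / (-190 − 0) = -0.002053
∂h/∂y = (765.80 − 762.35) / (165 − 0) = +0.02091
|∇h| = √(-0.002053² + 0.02091²) = 0.02101

0.021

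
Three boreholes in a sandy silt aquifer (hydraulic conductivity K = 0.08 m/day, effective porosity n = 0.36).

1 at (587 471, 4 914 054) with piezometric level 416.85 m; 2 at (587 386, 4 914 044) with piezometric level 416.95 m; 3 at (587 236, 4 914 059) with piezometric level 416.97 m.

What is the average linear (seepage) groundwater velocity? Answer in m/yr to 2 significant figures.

Taking 1 as reference: 2−1 = (-85, -10, +0.10); 3−1 = (-235, 5, +0.12).
Determinant of the coordinate differences = (-85)·5 − (-235)·(-10) = -2775.
∂h/∂x = [(+0.10)·5 − (+0.12)·(-10)] / -2775 = -0.0006126
∂h/∂y = [(-85)·(+0.12) − (-235)·(+0.10)] / -2775 = -0.004793
|∇h| = √(-0.0006126² + -0.004793²) = 0.004832
Seepage velocity v = K·i/n = 0.08 × 0.004832 / 0.36 = 0.001074 m/day = 0.3923 m/yr.

0.39 m/yr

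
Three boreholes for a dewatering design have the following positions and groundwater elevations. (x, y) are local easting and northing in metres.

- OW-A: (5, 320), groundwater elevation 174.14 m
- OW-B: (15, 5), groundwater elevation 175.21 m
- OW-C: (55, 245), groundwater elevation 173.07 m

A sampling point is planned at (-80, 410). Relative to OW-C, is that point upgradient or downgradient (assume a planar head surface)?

upgradient

Differences from OW-A: to OW-B (Δx, Δy, Δh) = (10, -315, +1.07); to OW-C = (50, -75, -1.07).
Solve a·Δx + b·Δy = Δh: det = 10·(-75) − 50·(-315) = 15000.
∂h/∂x = [(+1.07)·(-75) − (-1.07)·(-315)] / 15000 = -0.02782
∂h/∂y = [10·(-1.07) − 50·(+1.07)] / 15000 = -0.004280
Head at (-80, 410) = 174.14 + (-0.02782)·(-85) + (-0.004280)·(90) = 176.12 m.
That is higher than the 173.07 m at OW-C, so the point is upgradient.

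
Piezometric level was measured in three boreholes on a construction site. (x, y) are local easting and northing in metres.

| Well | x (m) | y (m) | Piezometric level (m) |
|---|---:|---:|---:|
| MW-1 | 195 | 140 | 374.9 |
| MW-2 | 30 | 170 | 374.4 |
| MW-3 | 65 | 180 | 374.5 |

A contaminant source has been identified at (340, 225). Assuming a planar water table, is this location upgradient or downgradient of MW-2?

upgradient

Differences from MW-1: to MW-2 (Δx, Δy, Δh) = (-165, 30, -0.5); to MW-3 = (-130, 40, -0.4).
Determinant of the coordinate differences = (-165)·40 − (-130)·30 = -2700.
∂h/∂x = [(-0.5)·40 − (-0.4)·30] / -2700 = +0.002963
∂h/∂y = [(-165)·(-0.4) − (-130)·(-0.5)] / -2700 = -0.0003704
Head at (340, 225) = 374.9 + (+0.002963)·(145) + (-0.0003704)·(85) = 375.30 m.
That is higher than the 374.4 m at MW-2, so the point is upgradient.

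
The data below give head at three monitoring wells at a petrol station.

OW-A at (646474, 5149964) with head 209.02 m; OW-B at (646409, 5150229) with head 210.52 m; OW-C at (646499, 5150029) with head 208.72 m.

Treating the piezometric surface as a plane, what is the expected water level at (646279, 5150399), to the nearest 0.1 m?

Three-point gradient (reference OW-A): Δ to OW-B = (-65, 265, +1.50), Δ to OW-C = (25, 65, -0.30).
∂h/∂x = -0.01631, ∂h/∂y = +0.001659 (det = -10850).
h(646279, 5150399) = 209.02 + (-0.01631)·(-195) + (+0.001659)·(435) = 209.02 +3.181 +0.722 = 212.923 m.

212.9 m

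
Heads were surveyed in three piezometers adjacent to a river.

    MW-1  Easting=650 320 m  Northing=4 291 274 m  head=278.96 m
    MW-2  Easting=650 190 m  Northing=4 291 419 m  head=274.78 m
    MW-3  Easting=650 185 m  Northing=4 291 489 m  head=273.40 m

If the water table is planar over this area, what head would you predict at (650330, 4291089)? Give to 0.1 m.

With h = a·x + b·y + c and MW-1 as origin, the differences give:
  (-130)·a + 145·b = -4.18
  (-135)·a + 215·b = -5.56
Eliminate b (×215 and ×145, subtract): -8375·a = -92.500 → a = ∂h/∂x = +0.01104
Back-substitute: b = ∂h/∂y = -0.01893.
h(650330, 4291089) = 278.96 + (+0.01104)·(10) + (-0.01893)·(-185) = 278.96 +0.110 +3.501 = 282.572 m.

282.6 m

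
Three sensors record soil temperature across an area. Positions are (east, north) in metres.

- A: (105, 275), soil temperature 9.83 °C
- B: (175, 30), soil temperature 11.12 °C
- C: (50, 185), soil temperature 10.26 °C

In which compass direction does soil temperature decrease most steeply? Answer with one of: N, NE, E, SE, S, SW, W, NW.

N

Three-point gradient (reference A): Δ to B = (70, -245, +1.29), Δ to C = (-55, -90, +0.43).
∂T/∂x = +0.0005436, ∂T/∂y = -0.005110 (det = -19775).
Steepest decrease is along −∇f = (-0.0005436 E, +0.005110 N) → north.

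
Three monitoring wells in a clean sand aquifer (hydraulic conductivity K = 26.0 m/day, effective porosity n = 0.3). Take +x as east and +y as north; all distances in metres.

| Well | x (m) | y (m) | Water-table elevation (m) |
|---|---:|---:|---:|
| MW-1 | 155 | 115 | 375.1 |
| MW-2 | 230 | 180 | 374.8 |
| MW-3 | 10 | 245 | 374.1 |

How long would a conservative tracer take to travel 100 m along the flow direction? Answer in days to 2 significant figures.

Differences from MW-1: to MW-2 (Δx, Δy, Δh) = (75, 65, -0.3); to MW-3 = (-145, 130, -1.0).
Solve a·Δx + b·Δy = Δh: det = 75·130 − (-145)·65 = 19175.
∂h/∂x = [(-0.3)·130 − (-1.0)·65] / 19175 = +0.001356
∂h/∂y = [75·(-1.0) − (-145)·(-0.3)] / 19175 = -0.006180
|∇h| = √(0.001356² + -0.006180²) = 0.006327
Seepage velocity v = K·i/n = 26.0 × 0.006327 / 0.3 = 0.5483 m/day.
t = 100 / 0.5483 = 182.4 days.

180 days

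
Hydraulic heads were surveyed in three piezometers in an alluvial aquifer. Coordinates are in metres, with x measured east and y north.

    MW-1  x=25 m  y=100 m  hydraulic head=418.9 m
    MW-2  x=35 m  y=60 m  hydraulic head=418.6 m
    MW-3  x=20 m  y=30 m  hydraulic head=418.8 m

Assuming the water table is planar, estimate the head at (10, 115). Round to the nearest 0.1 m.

419.2 m

With h = a·x + b·y + c and MW-1 as origin, the differences give:
  10·a + (-40)·b = -0.3
  (-5)·a + (-70)·b = -0.1
Eliminate b (×(-70) and ×(-40), subtract): -900·a = 17.00 → a = ∂h/∂x = -0.01889
Back-substitute: b = ∂h/∂y = +0.002778.
h(10, 115) = 418.9 + (-0.01889)·(-15) + (+0.002778)·(15) = 418.9 +0.283 +0.042 = 419.225 m.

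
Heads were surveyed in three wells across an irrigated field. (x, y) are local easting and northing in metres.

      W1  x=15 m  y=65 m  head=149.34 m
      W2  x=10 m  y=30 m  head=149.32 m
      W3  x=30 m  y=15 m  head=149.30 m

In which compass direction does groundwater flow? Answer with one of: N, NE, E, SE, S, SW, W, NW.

Differences from W1: to W2 (Δx, Δy, Δh) = (-5, -35, -0.02); to W3 = (15, -50, -0.04).
Determinant of the coordinate differences = (-5)·(-50) − 15·(-35) = 775.
∂h/∂x = [(-0.02)·(-50) − (-0.04)·(-35)] / 775 = -0.0005161
∂h/∂y = [(-5)·(-0.04) − 15·(-0.02)] / 775 = +0.0006452
Flow = −∇h = (+0.0005161 east, -0.0006452 north), which points southeast.

SE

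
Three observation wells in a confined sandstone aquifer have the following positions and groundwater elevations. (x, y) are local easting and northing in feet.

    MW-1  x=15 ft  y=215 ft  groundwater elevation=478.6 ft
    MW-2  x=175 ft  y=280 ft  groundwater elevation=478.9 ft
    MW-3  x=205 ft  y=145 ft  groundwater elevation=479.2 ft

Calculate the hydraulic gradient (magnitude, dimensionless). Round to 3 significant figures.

Taking MW-1 as reference: MW-2−MW-1 = (160, 65, +0.3); MW-3−MW-1 = (190, -70, +0.6).
Determinant of the coordinate differences = 160·(-70) − 190·65 = -23550.
∂h/∂x = [(+0.3)·(-70) − (+0.6)·65] / -23550 = +0.002548
∂h/∂y = [160·(+0.6) − 190·(+0.3)] / -23550 = -0.001656
|∇h| = √(0.002548² + -0.001656²) = 0.003039

0.00304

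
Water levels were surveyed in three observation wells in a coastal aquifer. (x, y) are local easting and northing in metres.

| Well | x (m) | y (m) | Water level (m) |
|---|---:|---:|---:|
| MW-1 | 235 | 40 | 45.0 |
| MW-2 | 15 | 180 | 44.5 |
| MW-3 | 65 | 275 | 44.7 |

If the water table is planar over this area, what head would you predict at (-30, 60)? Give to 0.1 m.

44.3 m

Three-point gradient (reference MW-1): Δ to MW-2 = (-220, 140, -0.5), Δ to MW-3 = (-170, 235, -0.3).
∂h/∂x = +0.002706, ∂h/∂y = +0.0006810 (det = -27900).
h(-30, 60) = 45.0 + (+0.002706)·(-265) + (+0.0006810)·(20) = 45.0 -0.717 +0.014 = 44.297 m.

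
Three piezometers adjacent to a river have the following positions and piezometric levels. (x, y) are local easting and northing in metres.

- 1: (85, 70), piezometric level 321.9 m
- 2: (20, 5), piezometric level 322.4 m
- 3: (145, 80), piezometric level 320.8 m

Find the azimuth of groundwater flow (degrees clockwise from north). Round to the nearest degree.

122°

With h = a·x + b·y + c and 1 as origin, the differences give:
  (-65)·a + (-65)·b = +0.5
  60·a + 10·b = -1.1
Eliminate b (×10 and ×(-65), subtract): 3250·a = -66.50 → a = ∂h/∂x = -0.02046
Back-substitute: b = ∂h/∂y = +0.01277.
Flow direction (−∇h) has components (+0.02046 E, -0.01277 N).
Azimuth = atan2(E, N) = atan2(+0.02046, -0.01277) = 122.0° ≈ 122°.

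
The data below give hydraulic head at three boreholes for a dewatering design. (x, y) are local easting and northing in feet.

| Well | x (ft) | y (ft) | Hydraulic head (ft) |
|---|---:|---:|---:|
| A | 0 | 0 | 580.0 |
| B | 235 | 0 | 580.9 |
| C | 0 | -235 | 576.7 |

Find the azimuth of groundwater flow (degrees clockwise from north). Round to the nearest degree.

195°

∂h/∂x = (580.9 − 580.0) / (235 − 0) = +0.003830
∂h/∂y = (576.7 − 580.0) / (-235 − 0) = +0.01404
Flow direction (−∇h) has components (-0.003830 E, -0.01404 N).
Azimuth = atan2(E, N) = atan2(-0.003830, -0.01404) = 195.3° ≈ 195°.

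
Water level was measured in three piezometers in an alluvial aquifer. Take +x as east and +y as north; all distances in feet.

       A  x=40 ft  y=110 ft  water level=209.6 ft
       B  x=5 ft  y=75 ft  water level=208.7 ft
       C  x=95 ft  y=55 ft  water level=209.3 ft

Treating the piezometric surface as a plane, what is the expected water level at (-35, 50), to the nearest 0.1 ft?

Taking A as reference: B−A = (-35, -35, -0.9); C−A = (55, -55, -0.3).
Solve a·Δx + b·Δy = Δh: det = (-35)·(-55) − 55·(-35) = 3850.
∂h/∂x = [(-0.9)·(-55) − (-0.3)·(-35)] / 3850 = +0.01013
∂h/∂y = [(-35)·(-0.3) − 55·(-0.9)] / 3850 = +0.01558
h(-35, 50) = 209.6 + (+0.01013)·(-75) + (+0.01558)·(-60) = 209.6 -0.760 -0.935 = 207.905 ft.

207.9 ft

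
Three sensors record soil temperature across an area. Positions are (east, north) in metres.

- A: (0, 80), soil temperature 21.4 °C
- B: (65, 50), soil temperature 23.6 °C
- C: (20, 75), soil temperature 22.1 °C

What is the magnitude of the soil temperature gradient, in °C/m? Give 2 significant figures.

0.037 °C/m

Three-point gradient (reference A): Δ to B = (65, -30, +2.2), Δ to C = (20, -5, +0.7).
∂T/∂x = +0.03636, ∂T/∂y = +0.005455 (det = 275).
|∇f| = √(0.03636² + 0.005455²) = 0.03677 °C/m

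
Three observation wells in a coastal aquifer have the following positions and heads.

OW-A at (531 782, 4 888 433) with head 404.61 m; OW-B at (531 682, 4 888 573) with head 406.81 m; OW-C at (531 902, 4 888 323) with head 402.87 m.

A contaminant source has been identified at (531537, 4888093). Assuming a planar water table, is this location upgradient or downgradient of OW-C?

Differences from OW-A: to OW-B (Δx, Δy, Δh) = (-100, 140, +2.20); to OW-C = (120, -110, -1.74).
Determinant of the coordinate differences = (-100)·(-110) − 120·140 = -5800.
∂h/∂x = [(+2.20)·(-110) − (-1.74)·140] / -5800 = -0.0002759
∂h/∂y = [(-100)·(-1.74) − 120·(+2.20)] / -5800 = +0.01552
Head at (531537, 4888093) = 404.61 + (-0.0002759)·(-245) + (+0.01552)·(-340) = 399.40 m.
That is lower than the 402.87 m at OW-C, so the point is downgradient.

downgradient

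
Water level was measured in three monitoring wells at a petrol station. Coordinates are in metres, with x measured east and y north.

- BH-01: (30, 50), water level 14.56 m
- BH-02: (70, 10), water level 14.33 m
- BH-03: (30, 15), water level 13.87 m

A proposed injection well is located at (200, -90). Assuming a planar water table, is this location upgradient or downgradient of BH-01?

With h = a·x + b·y + c and BH-01 as origin, the differences give:
  40·a + (-40)·b = -0.23
  0·a + (-35)·b = -0.69
Eliminate b (×(-35) and ×(-40), subtract): -1400·a = -19.550 → a = ∂h/∂x = +0.01396
Back-substitute: b = ∂h/∂y = +0.01971.
Head at (200, -90) = 14.56 + (+0.01396)·(170) + (+0.01971)·(-140) = 14.17 m.
That is lower than the 14.56 m at BH-01, so the point is downgradient.

downgradient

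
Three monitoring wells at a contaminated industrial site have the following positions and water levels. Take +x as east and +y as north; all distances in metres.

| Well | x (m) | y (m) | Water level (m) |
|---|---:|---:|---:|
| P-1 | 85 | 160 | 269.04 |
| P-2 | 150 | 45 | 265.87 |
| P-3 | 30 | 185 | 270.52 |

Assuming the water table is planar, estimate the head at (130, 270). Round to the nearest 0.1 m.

270.0 m

Differences from P-1: to P-2 (Δx, Δy, Δh) = (65, -115, -3.17); to P-3 = (-55, 25, +1.48).
Solve a·Δx + b·Δy = Δh: det = 65·25 − (-55)·(-115) = -4700.
∂h/∂x = [(-3.17)·25 − (+1.48)·(-115)] / -4700 = -0.01935
∂h/∂y = [65·(+1.48) − (-55)·(-3.17)] / -4700 = +0.01663
h(130, 270) = 269.04 + (-0.01935)·(45) + (+0.01663)·(110) = 269.04 -0.871 +1.829 = 269.998 m.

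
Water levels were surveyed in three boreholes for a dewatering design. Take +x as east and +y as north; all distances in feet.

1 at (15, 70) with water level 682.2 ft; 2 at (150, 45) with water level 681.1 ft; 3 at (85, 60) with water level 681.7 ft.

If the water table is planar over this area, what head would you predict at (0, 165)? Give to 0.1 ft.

684.5 ft

With h = a·x + b·y + c and 1 as origin, the differences give:
  135·a + (-25)·b = -1.1
  70·a + (-10)·b = -0.5
Eliminate b (×(-10) and ×(-25), subtract): 400·a = -1.50 → a = ∂h/∂x = -0.003750
Back-substitute: b = ∂h/∂y = +0.02375.
h(0, 165) = 682.2 + (-0.003750)·(-15) + (+0.02375)·(95) = 682.2 +0.056 +2.256 = 684.513 ft.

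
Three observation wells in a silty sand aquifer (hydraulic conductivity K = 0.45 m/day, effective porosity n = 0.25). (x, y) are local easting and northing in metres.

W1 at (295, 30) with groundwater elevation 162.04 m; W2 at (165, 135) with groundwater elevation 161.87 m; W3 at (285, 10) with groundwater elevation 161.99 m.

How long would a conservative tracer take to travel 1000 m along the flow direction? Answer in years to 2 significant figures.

Differences from W1: to W2 (Δx, Δy, Δh) = (-130, 105, -0.17); to W3 = (-10, -20, -0.05).
Determinant of the coordinate differences = (-130)·(-20) − (-10)·105 = 3650.
∂h/∂x = [(-0.17)·(-20) − (-0.05)·105] / 3650 = +0.002370
∂h/∂y = [(-130)·(-0.05) − (-10)·(-0.17)] / 3650 = +0.001315
|∇h| = √(0.002370² + 0.001315²) = 0.00271
Seepage velocity v = K·i/n = 0.45 × 0.00271 / 0.25 = 0.004878 m/day.
t = 1000 / 0.004878 = 2.05e+05 days = 561 years.

560 years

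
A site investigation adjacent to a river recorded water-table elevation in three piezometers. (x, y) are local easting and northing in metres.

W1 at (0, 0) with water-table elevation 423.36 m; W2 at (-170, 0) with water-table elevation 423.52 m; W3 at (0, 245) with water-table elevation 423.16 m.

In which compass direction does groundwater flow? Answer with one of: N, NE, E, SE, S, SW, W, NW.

NE

∂h/∂x = (423.52 − 423.36) / (-170 − 0) = -0.0009412
∂h/∂y = (423.16 − 423.36) / (245 − 0) = -0.0008163
Flow = −∇h = (+0.0009412 east, +0.0008163 north), which points northeast.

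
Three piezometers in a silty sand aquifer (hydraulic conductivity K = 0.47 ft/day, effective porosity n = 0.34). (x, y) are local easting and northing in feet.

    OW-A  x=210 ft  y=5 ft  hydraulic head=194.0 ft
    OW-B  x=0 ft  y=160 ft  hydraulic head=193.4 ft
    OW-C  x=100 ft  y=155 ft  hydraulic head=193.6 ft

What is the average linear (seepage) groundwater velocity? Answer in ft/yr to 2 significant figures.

1.2 ft/yr

With h = a·x + b·y + c and OW-A as origin, the differences give:
  (-210)·a + 155·b = -0.6
  (-110)·a + 150·b = -0.4
Eliminate b (×150 and ×155, subtract): -14450·a = -28.00 → a = ∂h/∂x = +0.001938
Back-substitute: b = ∂h/∂y = -0.001246.
|∇h| = √(0.001938² + -0.001246²) = 0.002304
Seepage velocity v = K·i/n = 0.47 × 0.002304 / 0.34 = 0.003185 ft/day = 1.163 ft/yr.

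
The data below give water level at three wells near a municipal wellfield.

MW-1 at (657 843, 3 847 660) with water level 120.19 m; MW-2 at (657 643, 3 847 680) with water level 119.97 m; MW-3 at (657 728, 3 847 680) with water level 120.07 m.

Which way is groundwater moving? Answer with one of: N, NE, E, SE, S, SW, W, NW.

Three-point gradient (reference MW-1): Δ to MW-2 = (-200, 20, -0.22), Δ to MW-3 = (-115, 20, -0.12).
∂h/∂x = +0.001176, ∂h/∂y = +0.0007647 (det = -1700).
Flow = −∇h = (-0.001176 east, -0.0007647 north), which points southwest.

SW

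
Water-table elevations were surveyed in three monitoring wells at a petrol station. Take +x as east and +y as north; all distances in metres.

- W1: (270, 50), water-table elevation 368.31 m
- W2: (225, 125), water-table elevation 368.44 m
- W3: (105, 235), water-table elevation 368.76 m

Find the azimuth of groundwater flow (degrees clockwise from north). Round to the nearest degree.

Taking W1 as reference: W2−W1 = (-45, 75, +0.13); W3−W1 = (-165, 185, +0.45).
Determinant of the coordinate differences = (-45)·185 − (-165)·75 = 4050.
∂h/∂x = [(+0.13)·185 − (+0.45)·75] / 4050 = -0.002395
∂h/∂y = [(-45)·(+0.45) − (-165)·(+0.13)] / 4050 = +0.0002963
Flow direction (−∇h) has components (+0.002395 E, -0.0002963 N).
Azimuth = atan2(E, N) = atan2(+0.002395, -0.0002963) = 97.1° ≈ 097°.

097°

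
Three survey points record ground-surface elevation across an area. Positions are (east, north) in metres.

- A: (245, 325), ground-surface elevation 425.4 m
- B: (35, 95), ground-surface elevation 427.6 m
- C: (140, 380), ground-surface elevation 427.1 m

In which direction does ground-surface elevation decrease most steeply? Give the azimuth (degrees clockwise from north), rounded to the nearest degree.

104°

Taking A as reference: B−A = (-210, -230, +2.2); C−A = (-105, 55, +1.7).
Solve a·Δx + b·Δy = Δz: det = (-210)·55 − (-105)·(-230) = -35700.
∂z/∂x = [(+2.2)·55 − (+1.7)·(-230)] / -35700 = -0.01434
∂z/∂y = [(-210)·(+1.7) − (-105)·(+2.2)] / -35700 = +0.003529
Steepest decrease is along −∇f: components (+0.01434 E, -0.003529 N).
Azimuth = atan2(+0.01434, -0.003529) = 103.8° ≈ 104°.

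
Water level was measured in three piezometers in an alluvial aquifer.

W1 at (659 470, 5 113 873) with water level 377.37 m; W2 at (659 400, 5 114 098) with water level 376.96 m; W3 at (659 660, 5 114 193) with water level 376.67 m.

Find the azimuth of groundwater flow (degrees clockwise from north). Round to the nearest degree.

012°

Differences from W1: to W2 (Δx, Δy, Δh) = (-70, 225, -0.41); to W3 = (190, 320, -0.70).
Solve a·Δx + b·Δy = Δh: det = (-70)·320 − 190·225 = -65150.
∂h/∂x = [(-0.41)·320 − (-0.70)·225] / -65150 = -0.0004037
∂h/∂y = [(-70)·(-0.70) − 190·(-0.41)] / -65150 = -0.001948
Flow direction (−∇h) has components (+0.0004037 E, +0.001948 N).
Azimuth = atan2(E, N) = atan2(+0.0004037, +0.001948) = 11.7° ≈ 012°.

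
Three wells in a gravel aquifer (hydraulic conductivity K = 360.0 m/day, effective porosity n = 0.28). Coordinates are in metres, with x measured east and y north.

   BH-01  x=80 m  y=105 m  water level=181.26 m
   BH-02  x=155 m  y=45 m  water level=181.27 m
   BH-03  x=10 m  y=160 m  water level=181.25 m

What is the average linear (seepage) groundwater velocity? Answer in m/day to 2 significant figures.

1.2 m/day

Taking BH-01 as reference: BH-02−BH-01 = (75, -60, +0.01); BH-03−BH-01 = (-70, 55, -0.01).
Determinant of the coordinate differences = 75·55 − (-70)·(-60) = -75.
∂h/∂x = [(+0.01)·55 − (-0.01)·(-60)] / -75 = +0.0006667
∂h/∂y = [75·(-0.01) − (-70)·(+0.01)] / -75 = +0.0006667
|∇h| = √(0.0006667² + 0.0006667²) = 0.0009429
Seepage velocity v = K·i/n = 360.0 × 0.0009429 / 0.28 = 1.212 m/day.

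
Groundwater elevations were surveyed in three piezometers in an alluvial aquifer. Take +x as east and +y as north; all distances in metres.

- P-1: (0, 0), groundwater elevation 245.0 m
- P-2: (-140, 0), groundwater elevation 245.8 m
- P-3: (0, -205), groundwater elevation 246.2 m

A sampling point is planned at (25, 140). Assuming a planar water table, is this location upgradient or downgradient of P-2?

downgradient

∂h/∂x = (245.8 − 245.0) / (-140 − 0) = -0.005714
∂h/∂y = (246.2 − 245.0) / (-205 − 0) = -0.005854
Head at (25, 140) = 245.0 + (-0.005714)·(25) + (-0.005854)·(140) = 244.04 m.
That is lower than the 245.8 m at P-2, so the point is downgradient.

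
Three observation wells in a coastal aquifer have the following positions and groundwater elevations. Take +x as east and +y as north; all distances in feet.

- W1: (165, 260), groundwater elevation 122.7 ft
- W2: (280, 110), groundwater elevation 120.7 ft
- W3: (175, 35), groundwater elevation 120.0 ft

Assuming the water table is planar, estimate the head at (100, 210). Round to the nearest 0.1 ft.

122.2 ft

With h = a·x + b·y + c and W1 as origin, the differences give:
  115·a + (-150)·b = -2.0
  10·a + (-225)·b = -2.7
Eliminate b (×(-225) and ×(-150), subtract): -24375·a = 45.00 → a = ∂h/∂x = -0.001846
Back-substitute: b = ∂h/∂y = +0.01192.
h(100, 210) = 122.7 + (-0.001846)·(-65) + (+0.01192)·(-50) = 122.7 +0.120 -0.596 = 122.224 ft.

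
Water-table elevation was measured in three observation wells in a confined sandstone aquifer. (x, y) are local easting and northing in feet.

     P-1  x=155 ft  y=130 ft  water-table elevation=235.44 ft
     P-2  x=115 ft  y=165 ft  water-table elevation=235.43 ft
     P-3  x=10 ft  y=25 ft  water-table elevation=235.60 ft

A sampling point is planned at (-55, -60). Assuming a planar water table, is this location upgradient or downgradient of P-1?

upgradient

Differences from P-1: to P-2 (Δx, Δy, Δh) = (-40, 35, -0.01); to P-3 = (-145, -105, +0.16).
Solve a·Δx + b·Δy = Δh: det = (-40)·(-105) − (-145)·35 = 9275.
∂h/∂x = [(-0.01)·(-105) − (+0.16)·35] / 9275 = -0.0004906
∂h/∂y = [(-40)·(+0.16) − (-145)·(-0.01)] / 9275 = -0.0008464
Head at (-55, -60) = 235.44 + (-0.0004906)·(-210) + (-0.0008464)·(-190) = 235.70 ft.
That is higher than the 235.44 ft at P-1, so the point is upgradient.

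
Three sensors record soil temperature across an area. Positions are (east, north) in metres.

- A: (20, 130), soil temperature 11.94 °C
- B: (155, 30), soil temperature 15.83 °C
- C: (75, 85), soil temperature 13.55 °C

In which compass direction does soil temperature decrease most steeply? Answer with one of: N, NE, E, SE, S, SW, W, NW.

W

With T = a·x + b·y + c and A as origin, the differences give:
  135·a + (-100)·b = +3.89
  55·a + (-45)·b = +1.61
Eliminate b (×(-45) and ×(-100), subtract): -575·a = -14.050 → a = ∂T/∂x = +0.02443
Back-substitute: b = ∂T/∂y = -0.005913.
Steepest decrease is along −∇f = (-0.02443 E, +0.005913 N) → west.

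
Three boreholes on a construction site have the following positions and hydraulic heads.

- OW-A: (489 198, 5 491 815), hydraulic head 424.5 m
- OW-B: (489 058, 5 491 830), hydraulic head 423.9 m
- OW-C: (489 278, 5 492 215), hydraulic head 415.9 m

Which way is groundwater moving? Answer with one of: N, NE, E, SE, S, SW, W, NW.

Three-point gradient (reference OW-A): Δ to OW-B = (-140, 15, -0.6), Δ to OW-C = (80, 400, -8.6).
∂h/∂x = +0.001941, ∂h/∂y = -0.02189 (det = -57200).
Flow = −∇h = (-0.001941 east, +0.02189 north), which points north.

N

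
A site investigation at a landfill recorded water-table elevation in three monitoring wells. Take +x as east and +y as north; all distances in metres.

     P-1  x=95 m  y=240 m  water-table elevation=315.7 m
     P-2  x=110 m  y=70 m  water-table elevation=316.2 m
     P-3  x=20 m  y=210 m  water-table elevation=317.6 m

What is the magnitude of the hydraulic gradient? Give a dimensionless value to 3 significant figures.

0.0239

With h = a·x + b·y + c and P-1 as origin, the differences give:
  15·a + (-170)·b = +0.5
  (-75)·a + (-30)·b = +1.9
Eliminate b (×(-30) and ×(-170), subtract): -13200·a = 308.00 → a = ∂h/∂x = -0.02333
Back-substitute: b = ∂h/∂y = -0.005000.
|∇h| = √(-0.02333² + -0.005000²) = 0.02386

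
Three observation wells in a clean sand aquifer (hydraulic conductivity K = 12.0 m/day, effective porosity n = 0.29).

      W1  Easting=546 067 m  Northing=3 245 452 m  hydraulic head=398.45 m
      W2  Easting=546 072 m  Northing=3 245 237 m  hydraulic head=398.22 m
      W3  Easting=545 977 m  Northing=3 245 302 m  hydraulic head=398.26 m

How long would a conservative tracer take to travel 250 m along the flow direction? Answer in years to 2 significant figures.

With h = a·x + b·y + c and W1 as origin, the differences give:
  5·a + (-215)·b = -0.23
  (-90)·a + (-150)·b = -0.19
Eliminate b (×(-150) and ×(-215), subtract): -20100·a = -6.350 → a = ∂h/∂x = +0.0003159
Back-substitute: b = ∂h/∂y = +0.001077.
|∇h| = √(0.0003159² + 0.001077²) = 0.001122
Seepage velocity v = K·i/n = 12.0 × 0.001122 / 0.29 = 0.04643 m/day.
t = 250 / 0.04643 = 5384 days = 14.7 years.

15 years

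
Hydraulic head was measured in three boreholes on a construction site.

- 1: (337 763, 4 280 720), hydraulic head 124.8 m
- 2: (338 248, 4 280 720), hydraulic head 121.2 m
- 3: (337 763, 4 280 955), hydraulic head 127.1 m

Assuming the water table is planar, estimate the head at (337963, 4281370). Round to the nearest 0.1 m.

129.7 m

∂h/∂x = (121.2 − 124.8) / (338248 − 337763) = -0.007423
∂h/∂y = (127.1 − 124.8) / (4280955 − 4280720) = +0.009787
h(337963, 4281370) = 124.8 + (-0.007423)·(200) + (+0.009787)·(650) = 124.8 -1.485 +6.362 = 129.677 m.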